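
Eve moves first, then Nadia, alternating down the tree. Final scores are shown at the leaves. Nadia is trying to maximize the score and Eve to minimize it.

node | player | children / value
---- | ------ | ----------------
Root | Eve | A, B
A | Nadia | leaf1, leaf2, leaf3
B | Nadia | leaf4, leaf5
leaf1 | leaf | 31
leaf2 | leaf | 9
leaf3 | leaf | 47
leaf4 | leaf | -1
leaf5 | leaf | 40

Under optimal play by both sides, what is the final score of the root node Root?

40

A (Nadia): max(31, 9, 47) = 47
B (Nadia): max(-1, 40) = 40
Root (Eve): min(47, 40) = 40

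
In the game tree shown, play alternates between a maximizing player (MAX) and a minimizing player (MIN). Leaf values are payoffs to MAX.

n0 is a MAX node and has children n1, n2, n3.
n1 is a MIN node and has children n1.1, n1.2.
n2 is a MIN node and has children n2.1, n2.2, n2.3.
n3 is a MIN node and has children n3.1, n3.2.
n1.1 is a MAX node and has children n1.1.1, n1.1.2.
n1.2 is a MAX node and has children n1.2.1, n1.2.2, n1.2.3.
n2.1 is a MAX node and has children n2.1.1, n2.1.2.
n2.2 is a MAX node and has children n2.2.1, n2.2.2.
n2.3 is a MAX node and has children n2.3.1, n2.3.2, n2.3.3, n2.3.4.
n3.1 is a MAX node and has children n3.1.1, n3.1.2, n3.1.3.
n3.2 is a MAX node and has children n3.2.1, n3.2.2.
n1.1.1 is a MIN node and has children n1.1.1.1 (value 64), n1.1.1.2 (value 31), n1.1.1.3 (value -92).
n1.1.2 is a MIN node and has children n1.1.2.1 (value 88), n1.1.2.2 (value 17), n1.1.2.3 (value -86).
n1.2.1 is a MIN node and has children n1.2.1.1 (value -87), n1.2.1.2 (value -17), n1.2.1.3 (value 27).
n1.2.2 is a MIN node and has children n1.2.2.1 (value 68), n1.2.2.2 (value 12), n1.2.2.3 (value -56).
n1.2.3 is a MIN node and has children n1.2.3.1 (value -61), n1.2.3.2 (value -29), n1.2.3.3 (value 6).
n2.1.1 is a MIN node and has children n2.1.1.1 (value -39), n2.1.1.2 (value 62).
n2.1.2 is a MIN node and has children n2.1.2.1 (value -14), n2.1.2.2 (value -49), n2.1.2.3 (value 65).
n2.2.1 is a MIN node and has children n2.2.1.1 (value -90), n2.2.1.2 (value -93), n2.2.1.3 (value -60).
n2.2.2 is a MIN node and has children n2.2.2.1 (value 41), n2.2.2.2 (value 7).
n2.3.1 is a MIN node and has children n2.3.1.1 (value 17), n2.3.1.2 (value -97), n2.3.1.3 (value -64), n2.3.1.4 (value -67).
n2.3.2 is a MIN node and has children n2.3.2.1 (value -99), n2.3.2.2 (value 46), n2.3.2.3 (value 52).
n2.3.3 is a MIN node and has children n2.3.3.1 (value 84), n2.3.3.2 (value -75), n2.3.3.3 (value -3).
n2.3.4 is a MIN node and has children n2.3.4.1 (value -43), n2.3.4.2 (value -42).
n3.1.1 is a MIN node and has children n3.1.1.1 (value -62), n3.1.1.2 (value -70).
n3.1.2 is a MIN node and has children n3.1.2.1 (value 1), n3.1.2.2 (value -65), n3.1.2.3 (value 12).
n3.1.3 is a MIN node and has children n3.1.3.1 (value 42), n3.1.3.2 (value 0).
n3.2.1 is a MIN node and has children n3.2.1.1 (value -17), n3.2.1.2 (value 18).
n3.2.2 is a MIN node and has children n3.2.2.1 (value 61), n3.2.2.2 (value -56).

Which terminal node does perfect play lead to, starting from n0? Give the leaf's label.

n3.2.1.1

n1.1.1 (MIN): min(64, 31, -92) = -92
n1.1.2 (MIN): min(88, 17, -86) = -86
n1.1 (MAX): max(-92, -86) = -86
n1.2.1 (MIN): min(-87, -17, 27) = -87
n1.2.2 (MIN): min(68, 12, -56) = -56
n1.2.3 (MIN): min(-61, -29, 6) = -61
n1.2 (MAX): max(-87, -56, -61) = -56
n1 (MIN): min(-86, -56) = -86
n2.1.1 (MIN): min(-39, 62) = -39
n2.1.2 (MIN): min(-14, -49, 65) = -49
n2.1 (MAX): max(-39, -49) = -39
n2.2.1 (MIN): min(-90, -93, -60) = -93
n2.2.2 (MIN): min(41, 7) = 7
n2.2 (MAX): max(-93, 7) = 7
n2.3.1 (MIN): min(17, -97, -64, -67) = -97
n2.3.2 (MIN): min(-99, 46, 52) = -99
n2.3.3 (MIN): min(84, -75, -3) = -75
n2.3.4 (MIN): min(-43, -42) = -43
n2.3 (MAX): max(-97, -99, -75, -43) = -43
n2 (MIN): min(-39, 7, -43) = -43
n3.1.1 (MIN): min(-62, -70) = -70
n3.1.2 (MIN): min(1, -65, 12) = -65
n3.1.3 (MIN): min(42, 0) = 0
n3.1 (MAX): max(-70, -65, 0) = 0
n3.2.1 (MIN): min(-17, 18) = -17
n3.2.2 (MIN): min(61, -56) = -56
n3.2 (MAX): max(-17, -56) = -17
n3 (MIN): min(0, -17) = -17
n0 (MAX): max(-86, -43, -17) = -17
At n0, MAX picks n3 (highest: -17).
At n3, MIN picks n3.2 (lowest: -17).
At n3.2, MAX picks n3.2.1 (highest: -17).
At n3.2.1, MIN picks n3.2.1.1 (lowest: -17).
Terminal value -17.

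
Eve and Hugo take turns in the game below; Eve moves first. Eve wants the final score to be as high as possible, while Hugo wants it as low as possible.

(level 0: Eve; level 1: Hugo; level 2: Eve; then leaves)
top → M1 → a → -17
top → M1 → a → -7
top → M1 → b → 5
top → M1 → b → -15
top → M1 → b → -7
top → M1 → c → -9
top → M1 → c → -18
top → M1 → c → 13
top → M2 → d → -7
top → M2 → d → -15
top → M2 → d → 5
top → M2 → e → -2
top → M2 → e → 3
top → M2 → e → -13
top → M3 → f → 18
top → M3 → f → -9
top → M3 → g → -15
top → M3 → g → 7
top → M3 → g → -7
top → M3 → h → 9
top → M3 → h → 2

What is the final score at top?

7

a (Eve): max(-17, -7) = -7
b (Eve): max(5, -15, -7) = 5
c (Eve): max(-9, -18, 13) = 13
M1 (Hugo): min(-7, 5, 13) = -7
d (Eve): max(-7, -15, 5) = 5
e (Eve): max(-2, 3, -13) = 3
M2 (Hugo): min(5, 3) = 3
f (Eve): max(18, -9) = 18
g (Eve): max(-15, 7, -7) = 7
h (Eve): max(9, 2) = 9
M3 (Hugo): min(18, 7, 9) = 7
top (Eve): max(-7, 3, 7) = 7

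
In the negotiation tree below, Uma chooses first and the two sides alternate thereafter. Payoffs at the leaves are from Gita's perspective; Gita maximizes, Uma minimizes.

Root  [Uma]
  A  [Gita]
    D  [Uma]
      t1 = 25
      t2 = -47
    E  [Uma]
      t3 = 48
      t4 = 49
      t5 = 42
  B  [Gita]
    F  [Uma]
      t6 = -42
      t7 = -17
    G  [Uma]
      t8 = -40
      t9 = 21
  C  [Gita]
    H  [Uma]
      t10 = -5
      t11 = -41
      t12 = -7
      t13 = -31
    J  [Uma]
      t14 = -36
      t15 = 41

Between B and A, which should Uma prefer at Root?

F (Uma): min(-42, -17) = -42
G (Uma): min(-40, 21) = -40
B (Gita): max(-42, -40) = -40
D (Uma): min(25, -47) = -47
E (Uma): min(48, 49, 42) = 42
A (Gita): max(-47, 42) = 42
Uma prefers the lower value; B=-40, A=42. B is better since -40 < 42.

B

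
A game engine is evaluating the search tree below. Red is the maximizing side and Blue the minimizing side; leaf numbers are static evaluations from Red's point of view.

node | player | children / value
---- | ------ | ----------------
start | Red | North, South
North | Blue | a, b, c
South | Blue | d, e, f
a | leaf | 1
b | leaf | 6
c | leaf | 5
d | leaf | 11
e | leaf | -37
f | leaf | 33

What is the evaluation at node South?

South (Blue): min(11, -37, 33) = -37

-37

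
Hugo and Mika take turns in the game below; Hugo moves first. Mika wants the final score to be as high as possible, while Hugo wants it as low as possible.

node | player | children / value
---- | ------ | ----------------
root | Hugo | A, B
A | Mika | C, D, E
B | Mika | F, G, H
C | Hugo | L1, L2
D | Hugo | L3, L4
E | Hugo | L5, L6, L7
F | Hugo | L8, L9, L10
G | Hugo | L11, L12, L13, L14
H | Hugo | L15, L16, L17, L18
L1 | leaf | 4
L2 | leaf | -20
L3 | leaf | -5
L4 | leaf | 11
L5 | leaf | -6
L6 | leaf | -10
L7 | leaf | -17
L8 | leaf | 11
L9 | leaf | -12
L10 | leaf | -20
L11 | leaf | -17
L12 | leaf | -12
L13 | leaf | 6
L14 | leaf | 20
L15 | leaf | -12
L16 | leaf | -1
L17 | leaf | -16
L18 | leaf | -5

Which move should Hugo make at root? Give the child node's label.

B

C (Hugo): min(4, -20) = -20
D (Hugo): min(-5, 11) = -5
E (Hugo): min(-6, -10, -17) = -17
A (Mika): max(-20, -5, -17) = -5
F (Hugo): min(11, -12, -20) = -20
G (Hugo): min(-17, -12, 6, 20) = -17
H (Hugo): min(-12, -1, -16, -5) = -16
B (Mika): max(-20, -17, -16) = -16
root (Hugo): min(-5, -16) = -16
Hugo at root wants the lowest of {A=-5, B=-16}, so chooses B.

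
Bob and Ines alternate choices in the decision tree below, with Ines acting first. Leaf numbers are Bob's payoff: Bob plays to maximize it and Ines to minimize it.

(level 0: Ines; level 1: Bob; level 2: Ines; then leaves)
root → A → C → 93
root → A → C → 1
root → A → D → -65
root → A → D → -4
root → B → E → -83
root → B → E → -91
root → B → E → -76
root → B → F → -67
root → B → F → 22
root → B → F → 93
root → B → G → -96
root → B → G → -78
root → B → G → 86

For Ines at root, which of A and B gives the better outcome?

B

C (Ines): min(93, 1) = 1
D (Ines): min(-65, -4) = -65
A (Bob): max(1, -65) = 1
E (Ines): min(-83, -91, -76) = -91
F (Ines): min(-67, 22, 93) = -67
G (Ines): min(-96, -78, 86) = -96
B (Bob): max(-91, -67, -96) = -67
Ines prefers the lower value; A=1, B=-67. B is better since -67 < 1.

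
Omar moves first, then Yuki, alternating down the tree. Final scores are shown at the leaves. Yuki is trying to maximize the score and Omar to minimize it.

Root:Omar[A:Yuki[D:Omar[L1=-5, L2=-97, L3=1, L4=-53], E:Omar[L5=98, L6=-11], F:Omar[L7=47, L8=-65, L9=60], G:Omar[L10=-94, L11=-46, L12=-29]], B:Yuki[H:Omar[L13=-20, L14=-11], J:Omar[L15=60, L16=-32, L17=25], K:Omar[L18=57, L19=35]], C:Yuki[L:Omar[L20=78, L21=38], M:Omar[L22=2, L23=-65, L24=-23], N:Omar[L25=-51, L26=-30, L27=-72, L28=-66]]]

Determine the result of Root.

D (Omar): min(-5, -97, 1, -53) = -97
E (Omar): min(98, -11) = -11
F (Omar): min(47, -65, 60) = -65
G (Omar): min(-94, -46, -29) = -94
A (Yuki): max(-97, -11, -65, -94) = -11
H (Omar): min(-20, -11) = -20
J (Omar): min(60, -32, 25) = -32
K (Omar): min(57, 35) = 35
B (Yuki): max(-20, -32, 35) = 35
L (Omar): min(78, 38) = 38
M (Omar): min(2, -65, -23) = -65
N (Omar): min(-51, -30, -72, -66) = -72
C (Yuki): max(38, -65, -72) = 38
Root (Omar): min(-11, 35, 38) = -11

-11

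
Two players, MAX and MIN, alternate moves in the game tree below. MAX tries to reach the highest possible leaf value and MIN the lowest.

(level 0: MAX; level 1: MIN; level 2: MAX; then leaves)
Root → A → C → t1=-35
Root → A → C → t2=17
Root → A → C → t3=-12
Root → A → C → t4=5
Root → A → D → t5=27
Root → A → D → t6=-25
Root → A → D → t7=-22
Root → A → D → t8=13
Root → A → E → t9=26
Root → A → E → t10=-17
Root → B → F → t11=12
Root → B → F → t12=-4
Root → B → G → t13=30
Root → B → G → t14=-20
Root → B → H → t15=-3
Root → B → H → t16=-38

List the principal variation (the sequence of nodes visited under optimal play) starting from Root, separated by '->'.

C (MAX): max(-35, 17, -12, 5) = 17
D (MAX): max(27, -25, -22, 13) = 27
E (MAX): max(26, -17) = 26
A (MIN): min(17, 27, 26) = 17
F (MAX): max(12, -4) = 12
G (MAX): max(30, -20) = 30
H (MAX): max(-3, -38) = -3
B (MIN): min(12, 30, -3) = -3
Root (MAX): max(17, -3) = 17
At Root, MAX picks A (highest: 17).
At A, MIN picks C (lowest: 17).
At C, MAX picks t2 (highest: 17).
Terminal value 17.

Root -> A -> C -> t2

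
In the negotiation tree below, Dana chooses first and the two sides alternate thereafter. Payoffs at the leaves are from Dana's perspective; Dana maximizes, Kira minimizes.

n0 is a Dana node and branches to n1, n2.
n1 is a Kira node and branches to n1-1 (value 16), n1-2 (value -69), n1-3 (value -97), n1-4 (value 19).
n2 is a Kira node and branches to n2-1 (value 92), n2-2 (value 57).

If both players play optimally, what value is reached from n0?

n1 (Kira): min(16, -69, -97, 19) = -97
n2 (Kira): min(92, 57) = 57
n0 (Dana): max(-97, 57) = 57

57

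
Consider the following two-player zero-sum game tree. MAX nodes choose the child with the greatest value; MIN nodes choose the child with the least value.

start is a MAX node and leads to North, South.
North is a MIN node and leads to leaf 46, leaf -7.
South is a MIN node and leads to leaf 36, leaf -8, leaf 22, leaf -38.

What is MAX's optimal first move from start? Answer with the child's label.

North

North (MIN): min(46, -7) = -7
South (MIN): min(36, -8, 22, -38) = -38
start (MAX): max(-7, -38) = -7
MAX at start wants the highest of {North=-7, South=-38}, so chooses North.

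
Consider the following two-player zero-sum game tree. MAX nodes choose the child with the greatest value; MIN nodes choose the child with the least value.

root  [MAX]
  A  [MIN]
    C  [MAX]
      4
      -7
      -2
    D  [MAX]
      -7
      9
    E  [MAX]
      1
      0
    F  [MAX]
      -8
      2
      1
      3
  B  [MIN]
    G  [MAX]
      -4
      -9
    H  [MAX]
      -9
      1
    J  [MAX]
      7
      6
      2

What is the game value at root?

1

C (MAX): max(4, -7, -2) = 4
D (MAX): max(-7, 9) = 9
E (MAX): max(1, 0) = 1
F (MAX): max(-8, 2, 1, 3) = 3
A (MIN): min(4, 9, 1, 3) = 1
G (MAX): max(-4, -9) = -4
H (MAX): max(-9, 1) = 1
J (MAX): max(7, 6, 2) = 7
B (MIN): min(-4, 1, 7) = -4
root (MAX): max(1, -4) = 1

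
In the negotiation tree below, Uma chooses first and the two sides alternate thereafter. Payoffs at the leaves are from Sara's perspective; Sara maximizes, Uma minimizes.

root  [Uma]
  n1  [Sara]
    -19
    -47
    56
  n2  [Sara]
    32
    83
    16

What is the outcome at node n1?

n1 (Sara): max(-19, -47, 56) = 56

56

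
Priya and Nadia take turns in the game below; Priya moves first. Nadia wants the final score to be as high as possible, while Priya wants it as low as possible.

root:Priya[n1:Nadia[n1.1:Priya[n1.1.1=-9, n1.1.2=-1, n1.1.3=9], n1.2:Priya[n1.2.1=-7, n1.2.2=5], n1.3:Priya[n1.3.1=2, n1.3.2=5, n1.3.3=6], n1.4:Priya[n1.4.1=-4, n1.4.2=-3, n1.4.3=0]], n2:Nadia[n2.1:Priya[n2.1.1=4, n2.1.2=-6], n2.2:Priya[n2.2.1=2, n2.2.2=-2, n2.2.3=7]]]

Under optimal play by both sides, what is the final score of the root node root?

-2

n1.1 (Priya): min(-9, -1, 9) = -9
n1.2 (Priya): min(-7, 5) = -7
n1.3 (Priya): min(2, 5, 6) = 2
n1.4 (Priya): min(-4, -3, 0) = -4
n1 (Nadia): max(-9, -7, 2, -4) = 2
n2.1 (Priya): min(4, -6) = -6
n2.2 (Priya): min(2, -2, 7) = -2
n2 (Nadia): max(-6, -2) = -2
root (Priya): min(2, -2) = -2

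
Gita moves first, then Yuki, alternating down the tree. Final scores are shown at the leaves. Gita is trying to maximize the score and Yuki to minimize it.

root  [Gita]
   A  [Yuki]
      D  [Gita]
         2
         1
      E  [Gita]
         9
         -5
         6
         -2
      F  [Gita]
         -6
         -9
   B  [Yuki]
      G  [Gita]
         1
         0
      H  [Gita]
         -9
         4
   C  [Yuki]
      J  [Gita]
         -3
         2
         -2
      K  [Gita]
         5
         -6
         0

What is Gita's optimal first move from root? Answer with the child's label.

C

D (Gita): max(2, 1) = 2
E (Gita): max(9, -5, 6, -2) = 9
F (Gita): max(-6, -9) = -6
A (Yuki): min(2, 9, -6) = -6
G (Gita): max(1, 0) = 1
H (Gita): max(-9, 4) = 4
B (Yuki): min(1, 4) = 1
J (Gita): max(-3, 2, -2) = 2
K (Gita): max(5, -6, 0) = 5
C (Yuki): min(2, 5) = 2
root (Gita): max(-6, 1, 2) = 2
Gita at root wants the highest of {A=-6, B=1, C=2}, so chooses C.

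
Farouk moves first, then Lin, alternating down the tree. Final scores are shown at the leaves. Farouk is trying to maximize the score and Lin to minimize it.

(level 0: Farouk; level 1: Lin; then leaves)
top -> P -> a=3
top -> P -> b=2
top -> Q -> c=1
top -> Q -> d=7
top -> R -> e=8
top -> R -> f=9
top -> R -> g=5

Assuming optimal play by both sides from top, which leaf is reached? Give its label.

P (Lin): min(3, 2) = 2
Q (Lin): min(1, 7) = 1
R (Lin): min(8, 9, 5) = 5
top (Farouk): max(2, 1, 5) = 5
At top, Farouk picks R (highest: 5).
At R, Lin picks g (lowest: 5).
Terminal value 5.

g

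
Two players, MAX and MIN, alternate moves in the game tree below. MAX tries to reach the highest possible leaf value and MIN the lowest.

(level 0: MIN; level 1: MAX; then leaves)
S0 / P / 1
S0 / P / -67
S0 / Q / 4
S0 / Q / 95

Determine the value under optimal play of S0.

P (MAX): max(1, -67) = 1
Q (MAX): max(4, 95) = 95
S0 (MIN): min(1, 95) = 1

1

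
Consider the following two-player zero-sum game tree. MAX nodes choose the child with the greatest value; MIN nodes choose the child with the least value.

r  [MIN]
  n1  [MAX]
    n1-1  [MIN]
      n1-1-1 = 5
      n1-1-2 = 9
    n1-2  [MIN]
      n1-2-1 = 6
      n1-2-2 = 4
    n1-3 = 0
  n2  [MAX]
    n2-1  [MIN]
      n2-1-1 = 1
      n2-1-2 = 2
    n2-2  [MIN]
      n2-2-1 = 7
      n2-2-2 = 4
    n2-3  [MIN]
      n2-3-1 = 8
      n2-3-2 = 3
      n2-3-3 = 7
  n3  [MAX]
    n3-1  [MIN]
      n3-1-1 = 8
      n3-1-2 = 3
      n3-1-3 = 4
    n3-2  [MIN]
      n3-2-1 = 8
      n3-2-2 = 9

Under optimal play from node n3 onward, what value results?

8

n3-1 (MIN): min(8, 3, 4) = 3
n3-2 (MIN): min(8, 9) = 8
n3 (MAX): max(3, 8) = 8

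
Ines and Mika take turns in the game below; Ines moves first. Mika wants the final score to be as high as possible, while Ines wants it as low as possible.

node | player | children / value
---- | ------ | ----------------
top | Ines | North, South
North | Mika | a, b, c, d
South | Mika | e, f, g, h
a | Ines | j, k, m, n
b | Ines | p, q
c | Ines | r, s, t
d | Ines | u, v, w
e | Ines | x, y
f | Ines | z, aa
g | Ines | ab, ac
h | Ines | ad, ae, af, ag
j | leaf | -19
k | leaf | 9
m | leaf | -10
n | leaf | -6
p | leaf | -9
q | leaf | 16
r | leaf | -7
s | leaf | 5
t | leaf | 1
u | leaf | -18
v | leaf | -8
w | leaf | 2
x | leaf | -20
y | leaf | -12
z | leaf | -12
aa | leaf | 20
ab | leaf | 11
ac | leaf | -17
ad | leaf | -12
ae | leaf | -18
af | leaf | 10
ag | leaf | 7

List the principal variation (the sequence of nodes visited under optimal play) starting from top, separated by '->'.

a (Ines): min(-19, 9, -10, -6) = -19
b (Ines): min(-9, 16) = -9
c (Ines): min(-7, 5, 1) = -7
d (Ines): min(-18, -8, 2) = -18
North (Mika): max(-19, -9, -7, -18) = -7
e (Ines): min(-20, -12) = -20
f (Ines): min(-12, 20) = -12
g (Ines): min(11, -17) = -17
h (Ines): min(-12, -18, 10, 7) = -18
South (Mika): max(-20, -12, -17, -18) = -12
top (Ines): min(-7, -12) = -12
At top, Ines picks South (lowest: -12).
At South, Mika picks f (highest: -12).
At f, Ines picks z (lowest: -12).
Terminal value -12.

top -> South -> f -> z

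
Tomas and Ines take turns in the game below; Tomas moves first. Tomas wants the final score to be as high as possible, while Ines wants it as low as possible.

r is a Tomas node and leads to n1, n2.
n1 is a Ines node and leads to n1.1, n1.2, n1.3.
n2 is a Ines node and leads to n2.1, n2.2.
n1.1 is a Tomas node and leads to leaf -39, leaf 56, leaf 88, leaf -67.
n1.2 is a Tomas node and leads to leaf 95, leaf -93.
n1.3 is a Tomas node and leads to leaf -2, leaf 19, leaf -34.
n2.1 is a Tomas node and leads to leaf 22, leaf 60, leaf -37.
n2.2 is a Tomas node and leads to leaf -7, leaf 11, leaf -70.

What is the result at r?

n1.1 (Tomas): max(-39, 56, 88, -67) = 88
n1.2 (Tomas): max(95, -93) = 95
n1.3 (Tomas): max(-2, 19, -34) = 19
n1 (Ines): min(88, 95, 19) = 19
n2.1 (Tomas): max(22, 60, -37) = 60
n2.2 (Tomas): max(-7, 11, -70) = 11
n2 (Ines): min(60, 11) = 11
r (Tomas): max(19, 11) = 19

19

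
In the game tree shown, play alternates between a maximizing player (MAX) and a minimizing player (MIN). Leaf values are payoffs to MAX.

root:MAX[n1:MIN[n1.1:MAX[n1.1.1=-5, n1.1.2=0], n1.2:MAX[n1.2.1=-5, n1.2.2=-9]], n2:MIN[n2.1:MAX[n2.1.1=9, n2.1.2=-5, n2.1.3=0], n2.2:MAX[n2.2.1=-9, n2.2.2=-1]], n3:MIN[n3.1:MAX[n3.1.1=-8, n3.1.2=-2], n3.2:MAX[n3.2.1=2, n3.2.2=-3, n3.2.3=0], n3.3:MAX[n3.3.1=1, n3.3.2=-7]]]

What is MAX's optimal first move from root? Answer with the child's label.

n2

n1.1 (MAX): max(-5, 0) = 0
n1.2 (MAX): max(-5, -9) = -5
n1 (MIN): min(0, -5) = -5
n2.1 (MAX): max(9, -5, 0) = 9
n2.2 (MAX): max(-9, -1) = -1
n2 (MIN): min(9, -1) = -1
n3.1 (MAX): max(-8, -2) = -2
n3.2 (MAX): max(2, -3, 0) = 2
n3.3 (MAX): max(1, -7) = 1
n3 (MIN): min(-2, 2, 1) = -2
root (MAX): max(-5, -1, -2) = -1
MAX at root wants the highest of {n1=-5, n2=-1, n3=-2}, so chooses n2.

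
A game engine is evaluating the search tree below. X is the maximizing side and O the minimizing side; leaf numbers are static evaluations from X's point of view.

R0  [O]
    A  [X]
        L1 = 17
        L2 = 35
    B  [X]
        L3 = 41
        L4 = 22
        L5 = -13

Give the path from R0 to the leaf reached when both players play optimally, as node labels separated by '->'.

R0 -> A -> L2

A (X): max(17, 35) = 35
B (X): max(41, 22, -13) = 41
R0 (O): min(35, 41) = 35
At R0, O picks A (lowest: 35).
At A, X picks L2 (highest: 35).
Terminal value 35.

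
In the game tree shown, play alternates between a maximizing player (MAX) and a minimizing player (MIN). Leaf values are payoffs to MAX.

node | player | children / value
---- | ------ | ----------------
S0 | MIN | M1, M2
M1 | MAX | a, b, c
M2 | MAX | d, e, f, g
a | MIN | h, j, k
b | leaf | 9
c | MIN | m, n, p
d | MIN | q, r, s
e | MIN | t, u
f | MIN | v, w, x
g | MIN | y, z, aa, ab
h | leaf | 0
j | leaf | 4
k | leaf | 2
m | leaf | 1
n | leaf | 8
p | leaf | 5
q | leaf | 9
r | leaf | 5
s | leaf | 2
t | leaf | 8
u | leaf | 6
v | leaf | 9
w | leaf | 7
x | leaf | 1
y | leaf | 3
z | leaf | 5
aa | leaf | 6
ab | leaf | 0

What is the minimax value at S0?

a (MIN): min(0, 4, 2) = 0
c (MIN): min(1, 8, 5) = 1
M1 (MAX): max(0, 9, 1) = 9
d (MIN): min(9, 5, 2) = 2
e (MIN): min(8, 6) = 6
f (MIN): min(9, 7, 1) = 1
g (MIN): min(3, 5, 6, 0) = 0
M2 (MAX): max(2, 6, 1, 0) = 6
S0 (MIN): min(9, 6) = 6

6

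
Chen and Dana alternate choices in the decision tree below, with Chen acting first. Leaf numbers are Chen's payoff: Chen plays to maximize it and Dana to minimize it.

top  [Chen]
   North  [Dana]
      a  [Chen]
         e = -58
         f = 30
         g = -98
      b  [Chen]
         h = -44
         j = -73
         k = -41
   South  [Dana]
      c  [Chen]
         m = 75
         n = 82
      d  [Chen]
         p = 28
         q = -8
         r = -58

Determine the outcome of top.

28

a (Chen): max(-58, 30, -98) = 30
b (Chen): max(-44, -73, -41) = -41
North (Dana): min(30, -41) = -41
c (Chen): max(75, 82) = 82
d (Chen): max(28, -8, -58) = 28
South (Dana): min(82, 28) = 28
top (Chen): max(-41, 28) = 28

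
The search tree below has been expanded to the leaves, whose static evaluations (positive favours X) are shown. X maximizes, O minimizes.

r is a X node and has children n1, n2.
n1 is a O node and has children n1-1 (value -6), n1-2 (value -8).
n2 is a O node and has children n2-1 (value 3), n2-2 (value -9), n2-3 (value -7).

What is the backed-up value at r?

n1 (O): min(-6, -8) = -8
n2 (O): min(3, -9, -7) = -9
r (X): max(-8, -9) = -8

-8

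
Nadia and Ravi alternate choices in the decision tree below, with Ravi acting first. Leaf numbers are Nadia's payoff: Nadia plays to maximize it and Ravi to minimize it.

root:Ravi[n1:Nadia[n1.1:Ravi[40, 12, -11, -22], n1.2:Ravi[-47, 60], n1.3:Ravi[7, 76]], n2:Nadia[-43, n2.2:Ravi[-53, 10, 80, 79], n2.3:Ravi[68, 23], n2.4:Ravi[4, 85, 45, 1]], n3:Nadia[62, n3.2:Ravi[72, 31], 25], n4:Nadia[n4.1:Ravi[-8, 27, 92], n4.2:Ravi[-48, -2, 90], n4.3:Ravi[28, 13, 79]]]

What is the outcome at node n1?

n1.1 (Ravi): min(40, 12, -11, -22) = -22
n1.2 (Ravi): min(-47, 60) = -47
n1.3 (Ravi): min(7, 76) = 7
n1 (Nadia): max(-22, -47, 7) = 7

7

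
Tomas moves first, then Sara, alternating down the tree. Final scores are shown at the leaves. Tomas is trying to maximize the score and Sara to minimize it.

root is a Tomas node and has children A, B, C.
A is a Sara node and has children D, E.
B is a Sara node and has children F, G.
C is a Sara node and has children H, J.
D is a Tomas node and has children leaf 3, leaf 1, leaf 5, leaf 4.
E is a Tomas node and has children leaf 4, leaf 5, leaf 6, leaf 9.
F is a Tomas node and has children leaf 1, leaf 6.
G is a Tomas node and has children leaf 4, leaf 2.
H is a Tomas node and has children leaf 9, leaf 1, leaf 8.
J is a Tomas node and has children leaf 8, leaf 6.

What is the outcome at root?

D (Tomas): max(3, 1, 5, 4) = 5
E (Tomas): max(4, 5, 6, 9) = 9
A (Sara): min(5, 9) = 5
F (Tomas): max(1, 6) = 6
G (Tomas): max(4, 2) = 4
B (Sara): min(6, 4) = 4
H (Tomas): max(9, 1, 8) = 9
J (Tomas): max(8, 6) = 8
C (Sara): min(9, 8) = 8
root (Tomas): max(5, 4, 8) = 8

8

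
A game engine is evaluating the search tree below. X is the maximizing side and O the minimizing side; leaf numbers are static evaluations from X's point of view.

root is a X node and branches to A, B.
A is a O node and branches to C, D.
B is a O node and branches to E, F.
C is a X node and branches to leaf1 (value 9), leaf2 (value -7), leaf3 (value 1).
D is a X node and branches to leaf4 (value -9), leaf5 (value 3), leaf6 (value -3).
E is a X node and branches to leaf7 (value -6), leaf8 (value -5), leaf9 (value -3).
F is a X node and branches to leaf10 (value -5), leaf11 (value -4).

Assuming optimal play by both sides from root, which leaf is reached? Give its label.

leaf5

C (X): max(9, -7, 1) = 9
D (X): max(-9, 3, -3) = 3
A (O): min(9, 3) = 3
E (X): max(-6, -5, -3) = -3
F (X): max(-5, -4) = -4
B (O): min(-3, -4) = -4
root (X): max(3, -4) = 3
At root, X picks A (highest: 3).
At A, O picks D (lowest: 3).
At D, X picks leaf5 (highest: 3).
Terminal value 3.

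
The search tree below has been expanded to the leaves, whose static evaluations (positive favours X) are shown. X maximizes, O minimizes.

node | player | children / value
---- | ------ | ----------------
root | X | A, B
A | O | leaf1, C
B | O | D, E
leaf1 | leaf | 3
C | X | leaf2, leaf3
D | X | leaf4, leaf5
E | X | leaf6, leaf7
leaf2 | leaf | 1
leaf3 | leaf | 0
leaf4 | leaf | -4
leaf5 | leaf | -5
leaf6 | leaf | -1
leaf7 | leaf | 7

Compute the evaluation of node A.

C (X): max(1, 0) = 1
A (O): min(3, 1) = 1

1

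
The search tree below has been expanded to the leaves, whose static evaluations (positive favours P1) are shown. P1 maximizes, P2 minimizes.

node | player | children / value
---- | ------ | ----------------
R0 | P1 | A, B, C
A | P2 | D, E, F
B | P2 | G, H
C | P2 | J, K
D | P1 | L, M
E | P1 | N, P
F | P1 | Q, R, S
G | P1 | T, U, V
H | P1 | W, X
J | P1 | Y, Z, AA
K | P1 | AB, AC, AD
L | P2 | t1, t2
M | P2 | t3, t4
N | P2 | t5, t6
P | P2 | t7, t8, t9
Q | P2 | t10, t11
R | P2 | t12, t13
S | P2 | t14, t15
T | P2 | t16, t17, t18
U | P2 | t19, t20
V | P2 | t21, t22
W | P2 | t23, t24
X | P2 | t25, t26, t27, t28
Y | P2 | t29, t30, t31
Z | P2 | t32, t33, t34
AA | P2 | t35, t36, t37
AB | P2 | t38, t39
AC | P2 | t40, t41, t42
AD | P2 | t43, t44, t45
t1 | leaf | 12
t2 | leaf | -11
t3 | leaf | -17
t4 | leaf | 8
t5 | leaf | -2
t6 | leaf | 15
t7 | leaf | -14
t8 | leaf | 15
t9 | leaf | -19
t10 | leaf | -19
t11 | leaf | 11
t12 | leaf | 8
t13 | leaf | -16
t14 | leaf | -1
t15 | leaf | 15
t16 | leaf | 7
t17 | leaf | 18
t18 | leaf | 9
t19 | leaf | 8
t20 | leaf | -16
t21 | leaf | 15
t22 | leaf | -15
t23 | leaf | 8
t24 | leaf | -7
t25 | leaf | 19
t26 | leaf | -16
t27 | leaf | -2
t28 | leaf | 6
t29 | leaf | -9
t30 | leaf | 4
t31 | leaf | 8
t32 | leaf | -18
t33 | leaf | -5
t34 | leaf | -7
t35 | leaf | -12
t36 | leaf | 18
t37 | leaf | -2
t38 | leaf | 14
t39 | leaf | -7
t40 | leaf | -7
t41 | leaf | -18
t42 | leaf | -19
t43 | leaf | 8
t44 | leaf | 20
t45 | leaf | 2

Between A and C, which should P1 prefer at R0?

L (P2): min(12, -11) = -11
M (P2): min(-17, 8) = -17
D (P1): max(-11, -17) = -11
N (P2): min(-2, 15) = -2
P (P2): min(-14, 15, -19) = -19
E (P1): max(-2, -19) = -2
Q (P2): min(-19, 11) = -19
R (P2): min(8, -16) = -16
S (P2): min(-1, 15) = -1
F (P1): max(-19, -16, -1) = -1
A (P2): min(-11, -2, -1) = -11
Y (P2): min(-9, 4, 8) = -9
Z (P2): min(-18, -5, -7) = -18
AA (P2): min(-12, 18, -2) = -12
J (P1): max(-9, -18, -12) = -9
AB (P2): min(14, -7) = -7
AC (P2): min(-7, -18, -19) = -19
AD (P2): min(8, 20, 2) = 2
K (P1): max(-7, -19, 2) = 2
C (P2): min(-9, 2) = -9
P1 prefers the higher value; A=-11, C=-9. C is better since -9 > -11.

C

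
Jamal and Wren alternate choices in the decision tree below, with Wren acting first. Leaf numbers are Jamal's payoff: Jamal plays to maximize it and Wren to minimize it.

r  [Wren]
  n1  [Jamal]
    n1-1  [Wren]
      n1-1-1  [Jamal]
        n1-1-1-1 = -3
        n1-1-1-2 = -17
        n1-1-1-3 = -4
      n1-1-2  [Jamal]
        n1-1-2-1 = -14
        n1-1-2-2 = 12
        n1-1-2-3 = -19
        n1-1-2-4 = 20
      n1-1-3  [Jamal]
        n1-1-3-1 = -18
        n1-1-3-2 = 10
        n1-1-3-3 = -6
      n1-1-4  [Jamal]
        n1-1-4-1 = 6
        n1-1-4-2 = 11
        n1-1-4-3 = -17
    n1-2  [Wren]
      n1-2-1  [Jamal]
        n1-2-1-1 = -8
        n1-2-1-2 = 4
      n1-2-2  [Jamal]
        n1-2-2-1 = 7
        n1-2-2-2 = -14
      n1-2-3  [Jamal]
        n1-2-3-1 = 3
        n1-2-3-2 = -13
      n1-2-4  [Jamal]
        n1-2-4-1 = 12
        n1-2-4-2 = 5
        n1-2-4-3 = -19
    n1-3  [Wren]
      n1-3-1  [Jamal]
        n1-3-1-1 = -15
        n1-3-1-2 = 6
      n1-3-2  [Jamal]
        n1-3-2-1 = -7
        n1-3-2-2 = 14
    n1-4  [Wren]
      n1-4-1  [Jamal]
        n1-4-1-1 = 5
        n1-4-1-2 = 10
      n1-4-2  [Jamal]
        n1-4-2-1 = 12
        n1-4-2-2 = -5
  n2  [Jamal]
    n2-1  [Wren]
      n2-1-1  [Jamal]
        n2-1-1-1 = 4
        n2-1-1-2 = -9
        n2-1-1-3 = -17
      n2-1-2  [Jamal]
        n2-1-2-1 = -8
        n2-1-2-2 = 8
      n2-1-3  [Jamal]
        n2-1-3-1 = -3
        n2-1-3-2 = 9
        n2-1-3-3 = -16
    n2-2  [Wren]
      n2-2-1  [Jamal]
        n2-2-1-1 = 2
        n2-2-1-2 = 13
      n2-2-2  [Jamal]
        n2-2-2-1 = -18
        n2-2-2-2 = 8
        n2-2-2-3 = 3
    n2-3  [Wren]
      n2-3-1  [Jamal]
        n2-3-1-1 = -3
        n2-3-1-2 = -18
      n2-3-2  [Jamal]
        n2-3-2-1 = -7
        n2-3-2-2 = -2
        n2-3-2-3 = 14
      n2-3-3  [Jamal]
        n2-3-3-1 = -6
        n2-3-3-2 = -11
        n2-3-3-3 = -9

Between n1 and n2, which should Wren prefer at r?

n1-1-1 (Jamal): max(-3, -17, -4) = -3
n1-1-2 (Jamal): max(-14, 12, -19, 20) = 20
n1-1-3 (Jamal): max(-18, 10, -6) = 10
n1-1-4 (Jamal): max(6, 11, -17) = 11
n1-1 (Wren): min(-3, 20, 10, 11) = -3
n1-2-1 (Jamal): max(-8, 4) = 4
n1-2-2 (Jamal): max(7, -14) = 7
n1-2-3 (Jamal): max(3, -13) = 3
n1-2-4 (Jamal): max(12, 5, -19) = 12
n1-2 (Wren): min(4, 7, 3, 12) = 3
n1-3-1 (Jamal): max(-15, 6) = 6
n1-3-2 (Jamal): max(-7, 14) = 14
n1-3 (Wren): min(6, 14) = 6
n1-4-1 (Jamal): max(5, 10) = 10
n1-4-2 (Jamal): max(12, -5) = 12
n1-4 (Wren): min(10, 12) = 10
n1 (Jamal): max(-3, 3, 6, 10) = 10
n2-1-1 (Jamal): max(4, -9, -17) = 4
n2-1-2 (Jamal): max(-8, 8) = 8
n2-1-3 (Jamal): max(-3, 9, -16) = 9
n2-1 (Wren): min(4, 8, 9) = 4
n2-2-1 (Jamal): max(2, 13) = 13
n2-2-2 (Jamal): max(-18, 8, 3) = 8
n2-2 (Wren): min(13, 8) = 8
n2-3-1 (Jamal): max(-3, -18) = -3
n2-3-2 (Jamal): max(-7, -2, 14) = 14
n2-3-3 (Jamal): max(-6, -11, -9) = -6
n2-3 (Wren): min(-3, 14, -6) = -6
n2 (Jamal): max(4, 8, -6) = 8
Wren prefers the lower value; n1=10, n2=8. n2 is better since 8 < 10.

n2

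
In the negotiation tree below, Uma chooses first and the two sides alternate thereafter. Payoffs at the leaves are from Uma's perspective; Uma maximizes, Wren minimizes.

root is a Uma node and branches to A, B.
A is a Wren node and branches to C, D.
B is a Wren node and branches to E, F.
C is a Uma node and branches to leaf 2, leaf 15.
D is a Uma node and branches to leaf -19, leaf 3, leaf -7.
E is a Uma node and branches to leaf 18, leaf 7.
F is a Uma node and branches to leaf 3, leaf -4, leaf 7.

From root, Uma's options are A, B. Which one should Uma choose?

C (Uma): max(2, 15) = 15
D (Uma): max(-19, 3, -7) = 3
A (Wren): min(15, 3) = 3
E (Uma): max(18, 7) = 18
F (Uma): max(3, -4, 7) = 7
B (Wren): min(18, 7) = 7
root (Uma): max(3, 7) = 7
Uma at root wants the highest of {A=3, B=7}, so chooses B.

B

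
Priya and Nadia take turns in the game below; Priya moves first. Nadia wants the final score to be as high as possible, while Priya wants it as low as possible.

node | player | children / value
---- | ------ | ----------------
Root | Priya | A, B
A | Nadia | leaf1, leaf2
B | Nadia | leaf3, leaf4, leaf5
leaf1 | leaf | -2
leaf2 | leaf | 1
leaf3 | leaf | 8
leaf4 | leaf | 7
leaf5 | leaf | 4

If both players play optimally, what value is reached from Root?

A (Nadia): max(-2, 1) = 1
B (Nadia): max(8, 7, 4) = 8
Root (Priya): min(1, 8) = 1

1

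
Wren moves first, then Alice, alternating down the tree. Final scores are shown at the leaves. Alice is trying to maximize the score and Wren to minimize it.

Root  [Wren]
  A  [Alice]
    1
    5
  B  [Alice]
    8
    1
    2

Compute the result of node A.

A (Alice): max(1, 5) = 5

5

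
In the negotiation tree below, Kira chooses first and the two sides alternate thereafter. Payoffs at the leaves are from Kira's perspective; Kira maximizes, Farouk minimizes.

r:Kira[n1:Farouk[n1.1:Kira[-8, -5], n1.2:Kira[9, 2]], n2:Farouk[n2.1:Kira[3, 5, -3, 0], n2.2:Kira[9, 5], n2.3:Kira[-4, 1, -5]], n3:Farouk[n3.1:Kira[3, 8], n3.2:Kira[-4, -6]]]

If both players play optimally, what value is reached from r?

n1.1 (Kira): max(-8, -5) = -5
n1.2 (Kira): max(9, 2) = 9
n1 (Farouk): min(-5, 9) = -5
n2.1 (Kira): max(3, 5, -3, 0) = 5
n2.2 (Kira): max(9, 5) = 9
n2.3 (Kira): max(-4, 1, -5) = 1
n2 (Farouk): min(5, 9, 1) = 1
n3.1 (Kira): max(3, 8) = 8
n3.2 (Kira): max(-4, -6) = -4
n3 (Farouk): min(8, -4) = -4
r (Kira): max(-5, 1, -4) = 1

1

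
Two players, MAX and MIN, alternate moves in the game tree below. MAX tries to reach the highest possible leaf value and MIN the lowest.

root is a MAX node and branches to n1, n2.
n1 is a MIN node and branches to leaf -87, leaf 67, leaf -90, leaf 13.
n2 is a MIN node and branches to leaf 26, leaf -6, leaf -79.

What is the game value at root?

n1 (MIN): min(-87, 67, -90, 13) = -90
n2 (MIN): min(26, -6, -79) = -79
root (MAX): max(-90, -79) = -79

-79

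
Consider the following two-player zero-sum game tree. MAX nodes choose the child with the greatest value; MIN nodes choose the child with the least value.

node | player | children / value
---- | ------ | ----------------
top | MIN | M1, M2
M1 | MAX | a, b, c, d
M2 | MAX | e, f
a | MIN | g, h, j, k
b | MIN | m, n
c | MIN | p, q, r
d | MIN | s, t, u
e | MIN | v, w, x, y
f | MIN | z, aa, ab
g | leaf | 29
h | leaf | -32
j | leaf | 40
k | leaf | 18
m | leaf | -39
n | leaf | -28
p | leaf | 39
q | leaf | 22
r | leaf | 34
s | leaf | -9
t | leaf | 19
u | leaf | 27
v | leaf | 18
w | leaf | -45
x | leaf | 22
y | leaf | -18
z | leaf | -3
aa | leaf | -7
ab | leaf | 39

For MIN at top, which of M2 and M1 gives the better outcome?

M2

e (MIN): min(18, -45, 22, -18) = -45
f (MIN): min(-3, -7, 39) = -7
M2 (MAX): max(-45, -7) = -7
a (MIN): min(29, -32, 40, 18) = -32
b (MIN): min(-39, -28) = -39
c (MIN): min(39, 22, 34) = 22
d (MIN): min(-9, 19, 27) = -9
M1 (MAX): max(-32, -39, 22, -9) = 22
MIN prefers the lower value; M2=-7, M1=22. M2 is better since -7 < 22.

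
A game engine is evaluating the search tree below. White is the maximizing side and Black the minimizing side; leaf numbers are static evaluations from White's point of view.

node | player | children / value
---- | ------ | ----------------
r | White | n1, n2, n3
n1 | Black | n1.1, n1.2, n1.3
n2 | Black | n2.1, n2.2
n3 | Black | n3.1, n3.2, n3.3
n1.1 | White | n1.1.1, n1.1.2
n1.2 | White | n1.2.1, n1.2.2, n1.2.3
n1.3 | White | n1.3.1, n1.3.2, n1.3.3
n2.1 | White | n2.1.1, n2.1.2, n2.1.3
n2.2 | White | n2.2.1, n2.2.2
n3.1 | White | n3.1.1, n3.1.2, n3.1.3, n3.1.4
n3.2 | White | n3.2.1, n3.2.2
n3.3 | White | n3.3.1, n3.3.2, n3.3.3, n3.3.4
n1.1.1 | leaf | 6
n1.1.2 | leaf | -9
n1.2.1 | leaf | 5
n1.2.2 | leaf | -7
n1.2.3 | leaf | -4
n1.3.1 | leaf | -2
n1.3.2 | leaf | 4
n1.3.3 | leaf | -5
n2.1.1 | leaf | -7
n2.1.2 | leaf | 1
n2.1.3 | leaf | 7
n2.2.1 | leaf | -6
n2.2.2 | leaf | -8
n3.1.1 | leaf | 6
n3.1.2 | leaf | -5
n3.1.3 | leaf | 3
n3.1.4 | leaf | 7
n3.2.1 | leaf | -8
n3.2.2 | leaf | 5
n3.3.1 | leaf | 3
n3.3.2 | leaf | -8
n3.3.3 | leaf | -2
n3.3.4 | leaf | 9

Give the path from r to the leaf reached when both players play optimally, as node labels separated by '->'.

n1.1 (White): max(6, -9) = 6
n1.2 (White): max(5, -7, -4) = 5
n1.3 (White): max(-2, 4, -5) = 4
n1 (Black): min(6, 5, 4) = 4
n2.1 (White): max(-7, 1, 7) = 7
n2.2 (White): max(-6, -8) = -6
n2 (Black): min(7, -6) = -6
n3.1 (White): max(6, -5, 3, 7) = 7
n3.2 (White): max(-8, 5) = 5
n3.3 (White): max(3, -8, -2, 9) = 9
n3 (Black): min(7, 5, 9) = 5
r (White): max(4, -6, 5) = 5
At r, White picks n3 (highest: 5).
At n3, Black picks n3.2 (lowest: 5).
At n3.2, White picks n3.2.2 (highest: 5).
Terminal value 5.

r -> n3 -> n3.2 -> n3.2.2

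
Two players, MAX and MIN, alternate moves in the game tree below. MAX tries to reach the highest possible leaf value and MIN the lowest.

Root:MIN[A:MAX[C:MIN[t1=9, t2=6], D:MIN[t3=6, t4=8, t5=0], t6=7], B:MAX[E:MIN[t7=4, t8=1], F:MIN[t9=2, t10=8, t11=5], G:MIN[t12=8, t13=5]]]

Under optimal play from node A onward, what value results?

C (MIN): min(9, 6) = 6
D (MIN): min(6, 8, 0) = 0
A (MAX): max(6, 0, 7) = 7

7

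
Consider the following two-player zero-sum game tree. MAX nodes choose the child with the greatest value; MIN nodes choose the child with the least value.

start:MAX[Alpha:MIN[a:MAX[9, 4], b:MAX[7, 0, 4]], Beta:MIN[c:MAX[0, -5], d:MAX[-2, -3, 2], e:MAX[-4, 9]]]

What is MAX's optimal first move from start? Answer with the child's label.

a (MAX): max(9, 4) = 9
b (MAX): max(7, 0, 4) = 7
Alpha (MIN): min(9, 7) = 7
c (MAX): max(0, -5) = 0
d (MAX): max(-2, -3, 2) = 2
e (MAX): max(-4, 9) = 9
Beta (MIN): min(0, 2, 9) = 0
start (MAX): max(7, 0) = 7
MAX at start wants the highest of {Alpha=7, Beta=0}, so chooses Alpha.

Alpha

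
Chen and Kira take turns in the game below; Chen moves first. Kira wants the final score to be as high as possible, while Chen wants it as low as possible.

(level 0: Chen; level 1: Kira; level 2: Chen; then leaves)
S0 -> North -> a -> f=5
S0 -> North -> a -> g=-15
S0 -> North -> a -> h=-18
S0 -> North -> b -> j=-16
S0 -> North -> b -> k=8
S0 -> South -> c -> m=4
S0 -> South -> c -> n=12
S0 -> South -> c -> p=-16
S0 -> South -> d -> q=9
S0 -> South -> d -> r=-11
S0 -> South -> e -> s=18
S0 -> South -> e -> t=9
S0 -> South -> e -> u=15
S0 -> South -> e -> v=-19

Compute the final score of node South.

-11

c (Chen): min(4, 12, -16) = -16
d (Chen): min(9, -11) = -11
e (Chen): min(18, 9, 15, -19) = -19
South (Kira): max(-16, -11, -19) = -11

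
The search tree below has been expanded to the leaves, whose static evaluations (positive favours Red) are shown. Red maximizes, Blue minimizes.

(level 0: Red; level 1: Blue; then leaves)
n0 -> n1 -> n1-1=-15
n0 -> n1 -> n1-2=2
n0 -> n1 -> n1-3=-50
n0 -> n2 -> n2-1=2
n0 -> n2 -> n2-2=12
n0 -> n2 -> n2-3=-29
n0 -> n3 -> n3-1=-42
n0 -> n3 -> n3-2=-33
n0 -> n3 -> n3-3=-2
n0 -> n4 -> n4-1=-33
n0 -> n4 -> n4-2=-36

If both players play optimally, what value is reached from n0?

-29

n1 (Blue): min(-15, 2, -50) = -50
n2 (Blue): min(2, 12, -29) = -29
n3 (Blue): min(-42, -33, -2) = -42
n4 (Blue): min(-33, -36) = -36
n0 (Red): max(-50, -29, -42, -36) = -29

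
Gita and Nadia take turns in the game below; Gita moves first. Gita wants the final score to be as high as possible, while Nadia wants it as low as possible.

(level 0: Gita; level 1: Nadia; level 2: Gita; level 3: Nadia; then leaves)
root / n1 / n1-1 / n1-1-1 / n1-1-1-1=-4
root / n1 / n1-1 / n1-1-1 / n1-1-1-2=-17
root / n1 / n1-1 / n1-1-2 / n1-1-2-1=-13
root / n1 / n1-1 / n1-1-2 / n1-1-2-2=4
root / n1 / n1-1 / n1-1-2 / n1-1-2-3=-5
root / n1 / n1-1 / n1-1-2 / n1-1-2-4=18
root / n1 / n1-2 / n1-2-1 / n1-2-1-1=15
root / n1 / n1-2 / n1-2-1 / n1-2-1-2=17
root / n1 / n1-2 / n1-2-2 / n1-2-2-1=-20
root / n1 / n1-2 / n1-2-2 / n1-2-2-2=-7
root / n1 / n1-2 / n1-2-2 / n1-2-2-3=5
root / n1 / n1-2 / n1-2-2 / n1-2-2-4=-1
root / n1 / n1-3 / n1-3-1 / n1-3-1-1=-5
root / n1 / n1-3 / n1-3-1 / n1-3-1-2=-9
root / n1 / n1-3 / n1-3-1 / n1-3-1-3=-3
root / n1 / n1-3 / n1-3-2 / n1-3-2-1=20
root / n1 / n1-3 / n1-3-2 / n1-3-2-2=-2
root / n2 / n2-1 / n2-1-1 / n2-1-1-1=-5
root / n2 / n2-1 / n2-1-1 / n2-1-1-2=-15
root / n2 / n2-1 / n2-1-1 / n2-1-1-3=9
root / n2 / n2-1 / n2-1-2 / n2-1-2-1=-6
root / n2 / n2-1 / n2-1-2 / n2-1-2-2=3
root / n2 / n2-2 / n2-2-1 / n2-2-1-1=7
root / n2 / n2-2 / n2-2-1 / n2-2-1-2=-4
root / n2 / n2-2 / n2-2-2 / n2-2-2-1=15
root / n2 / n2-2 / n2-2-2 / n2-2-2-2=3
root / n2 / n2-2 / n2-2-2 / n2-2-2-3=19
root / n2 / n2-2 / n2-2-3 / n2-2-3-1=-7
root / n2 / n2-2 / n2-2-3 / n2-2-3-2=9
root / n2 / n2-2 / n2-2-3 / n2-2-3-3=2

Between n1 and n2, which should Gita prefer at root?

n1-1-1 (Nadia): min(-4, -17) = -17
n1-1-2 (Nadia): min(-13, 4, -5, 18) = -13
n1-1 (Gita): max(-17, -13) = -13
n1-2-1 (Nadia): min(15, 17) = 15
n1-2-2 (Nadia): min(-20, -7, 5, -1) = -20
n1-2 (Gita): max(15, -20) = 15
n1-3-1 (Nadia): min(-5, -9, -3) = -9
n1-3-2 (Nadia): min(20, -2) = -2
n1-3 (Gita): max(-9, -2) = -2
n1 (Nadia): min(-13, 15, -2) = -13
n2-1-1 (Nadia): min(-5, -15, 9) = -15
n2-1-2 (Nadia): min(-6, 3) = -6
n2-1 (Gita): max(-15, -6) = -6
n2-2-1 (Nadia): min(7, -4) = -4
n2-2-2 (Nadia): min(15, 3, 19) = 3
n2-2-3 (Nadia): min(-7, 9, 2) = -7
n2-2 (Gita): max(-4, 3, -7) = 3
n2 (Nadia): min(-6, 3) = -6
Gita prefers the higher value; n1=-13, n2=-6. n2 is better since -6 > -13.

n2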